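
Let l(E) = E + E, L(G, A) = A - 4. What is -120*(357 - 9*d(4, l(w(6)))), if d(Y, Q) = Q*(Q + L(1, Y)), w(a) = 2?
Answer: -25560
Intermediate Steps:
L(G, A) = -4 + A
l(E) = 2*E
d(Y, Q) = Q*(-4 + Q + Y) (d(Y, Q) = Q*(Q + (-4 + Y)) = Q*(-4 + Q + Y))
-120*(357 - 9*d(4, l(w(6)))) = -120*(357 - 9*2*2*(-4 + 2*2 + 4)) = -120*(357 - 36*(-4 + 4 + 4)) = -120*(357 - 36*4) = -120*(357 - 9*16) = -120*(357 - 144) = -120*213 = -25560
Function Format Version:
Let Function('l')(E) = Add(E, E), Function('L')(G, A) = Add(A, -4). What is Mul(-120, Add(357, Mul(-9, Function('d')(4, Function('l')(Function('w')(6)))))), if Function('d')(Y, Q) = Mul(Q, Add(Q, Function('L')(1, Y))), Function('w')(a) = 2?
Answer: -25560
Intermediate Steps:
Function('L')(G, A) = Add(-4, A)
Function('l')(E) = Mul(2, E)
Function('d')(Y, Q) = Mul(Q, Add(-4, Q, Y)) (Function('d')(Y, Q) = Mul(Q, Add(Q, Add(-4, Y))) = Mul(Q, Add(-4, Q, Y)))
Mul(-120, Add(357, Mul(-9, Function('d')(4, Function('l')(Function('w')(6)))))) = Mul(-120, Add(357, Mul(-9, Mul(Mul(2, 2), Add(-4, Mul(2, 2), 4))))) = Mul(-120, Add(357, Mul(-9, Mul(4, Add(-4, 4, 4))))) = Mul(-120, Add(357, Mul(-9, Mul(4, 4)))) = Mul(-120, Add(357, Mul(-9, 16))) = Mul(-120, Add(357, -144)) = Mul(-120, 213) = -25560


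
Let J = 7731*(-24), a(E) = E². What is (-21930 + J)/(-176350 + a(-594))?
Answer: -103737/88243 ≈ -1.1756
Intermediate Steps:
J = -185544
(-21930 + J)/(-176350 + a(-594)) = (-21930 - 185544)/(-176350 + (-594)²) = -207474/(-176350 + 352836) = -207474/176486 = -207474*1/176486 = -103737/88243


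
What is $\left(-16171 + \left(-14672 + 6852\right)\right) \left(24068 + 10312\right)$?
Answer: $-824810580$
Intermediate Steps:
$\left(-16171 + \left(-14672 + 6852\right)\right) \left(24068 + 10312\right) = \left(-16171 - 7820\right) 34380 = \left(-23991\right) 34380 = -824810580$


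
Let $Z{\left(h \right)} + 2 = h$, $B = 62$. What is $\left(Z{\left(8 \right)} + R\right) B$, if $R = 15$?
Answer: $1302$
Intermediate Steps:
$Z{\left(h \right)} = -2 + h$
$\left(Z{\left(8 \right)} + R\right) B = \left(\left(-2 + 8\right) + 15\right) 62 = \left(6 + 15\right) 62 = 21 \cdot 62 = 1302$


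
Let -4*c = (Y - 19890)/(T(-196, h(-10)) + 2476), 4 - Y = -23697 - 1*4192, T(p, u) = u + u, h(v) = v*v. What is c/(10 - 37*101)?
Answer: 8003/39893808 ≈ 0.00020061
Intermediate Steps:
h(v) = v**2
T(p, u) = 2*u
Y = 27893 (Y = 4 - (-23697 - 1*4192) = 4 - (-23697 - 4192) = 4 - 1*(-27889) = 4 + 27889 = 27893)
c = -8003/10704 (c = -(27893 - 19890)/(4*(2*(-10)**2 + 2476)) = -8003/(4*(2*100 + 2476)) = -8003/(4*(200 + 2476)) = -8003/(4*2676) = -1/4*8003/2676 = -8003/10704 ≈ -0.74766)
c/(10 - 37*101) = -8003/(10704*(10 - 37*101)) = -8003/(10704*(10 - 3737)) = -8003/10704/(-3727) = -8003/10704*(-1/3727) = 8003/39893808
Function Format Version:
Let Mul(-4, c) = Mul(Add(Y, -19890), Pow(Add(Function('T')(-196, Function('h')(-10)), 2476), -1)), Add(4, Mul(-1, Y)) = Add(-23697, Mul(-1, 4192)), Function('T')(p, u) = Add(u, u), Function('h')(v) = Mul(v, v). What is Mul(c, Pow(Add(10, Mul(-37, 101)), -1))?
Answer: Rational(8003, 39893808) ≈ 0.00020061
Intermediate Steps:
Function('h')(v) = Pow(v, 2)
Function('T')(p, u) = Mul(2, u)
Y = 27893 (Y = Add(4, Mul(-1, Add(-23697, Mul(-1, 4192)))) = Add(4, Mul(-1, Add(-23697, -4192))) = Add(4, Mul(-1, -27889)) = Add(4, 27889) = 27893)
c = Rational(-8003, 10704) (c = Mul(Rational(-1, 4), Mul(Add(27893, -19890), Pow(Add(Mul(2, Pow(-10, 2)), 2476), -1))) = Mul(Rational(-1, 4), Mul(8003, Pow(Add(Mul(2, 100), 2476), -1))) = Mul(Rational(-1, 4), Mul(8003, Pow(Add(200, 2476), -1))) = Mul(Rational(-1, 4), Mul(8003, Pow(2676, -1))) = Mul(Rational(-1, 4), Mul(8003, Rational(1, 2676))) = Mul(Rational(-1, 4), Rational(8003, 2676)) = Rational(-8003, 10704) ≈ -0.74766)
Mul(c, Pow(Add(10, Mul(-37, 101)), -1)) = Mul(Rational(-8003, 10704), Pow(Add(10, Mul(-37, 101)), -1)) = Mul(Rational(-8003, 10704), Pow(Add(10, -3737), -1)) = Mul(Rational(-8003, 10704), Pow(-3727, -1)) = Mul(Rational(-8003, 10704), Rational(-1, 3727)) = Rational(8003, 39893808)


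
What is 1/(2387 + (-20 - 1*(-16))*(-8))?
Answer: 1/2419 ≈ 0.00041339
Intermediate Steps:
1/(2387 + (-20 - 1*(-16))*(-8)) = 1/(2387 + (-20 + 16)*(-8)) = 1/(2387 - 4*(-8)) = 1/(2387 + 32) = 1/2419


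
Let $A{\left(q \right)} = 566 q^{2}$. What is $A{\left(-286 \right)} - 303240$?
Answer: $45993296$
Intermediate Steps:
$A{\left(-286 \right)} - 303240 = 566 \left(-286\right)^{2} - 303240 = 566 \cdot 81796 - 303240 = 46296536 - 303240 = 45993296$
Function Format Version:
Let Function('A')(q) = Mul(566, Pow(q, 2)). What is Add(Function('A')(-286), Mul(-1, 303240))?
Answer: 45993296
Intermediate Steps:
Add(Function('A')(-286), Mul(-1, 303240)) = Add(Mul(566, Pow(-286, 2)), Mul(-1, 303240)) = Add(Mul(566, 81796), -303240) = Add(46296536, -303240) = 45993296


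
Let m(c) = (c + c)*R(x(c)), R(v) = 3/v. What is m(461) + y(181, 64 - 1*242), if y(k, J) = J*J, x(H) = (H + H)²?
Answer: 29212651/922 ≈ 31684.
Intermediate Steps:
x(H) = 4*H² (x(H) = (2*H)² = 4*H²)
y(k, J) = J²
m(c) = 3/(2*c) (m(c) = (c + c)*(3/((4*c²))) = (2*c)*(3*(1/(4*c²))) = (2*c)*(3/(4*c²)) = 3/(2*c))
m(461) + y(181, 64 - 1*242) = (3/2)/461 + (64 - 1*242)² = (3/2)*(1/461) + (64 - 242)² = 3/922 + (-178)² = 3/922 + 31684 = 29212651/922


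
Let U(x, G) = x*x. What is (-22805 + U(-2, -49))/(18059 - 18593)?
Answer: 22801/534 ≈ 42.698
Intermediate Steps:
U(x, G) = x²
(-22805 + U(-2, -49))/(18059 - 18593) = (-22805 + (-2)²)/(18059 - 18593) = (-22805 + 4)/(-534) = -22801*(-1/534) = 22801/534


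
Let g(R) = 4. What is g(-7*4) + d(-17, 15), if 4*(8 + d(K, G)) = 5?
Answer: -11/4 ≈ -2.7500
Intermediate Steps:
d(K, G) = -27/4 (d(K, G) = -8 + (¼)*5 = -8 + 5/4 = -27/4)
g(-7*4) + d(-17, 15) = 4 - 27/4 = -11/4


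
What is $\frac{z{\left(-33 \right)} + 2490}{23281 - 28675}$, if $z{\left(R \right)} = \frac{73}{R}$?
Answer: $- \frac{82097}{178002} \approx -0.46121$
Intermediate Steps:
$\frac{z{\left(-33 \right)} + 2490}{23281 - 28675} = \frac{\frac{73}{-33} + 2490}{23281 - 28675} = \frac{73 \left(- \frac{1}{33}\right) + 2490}{-5394} = \left(- \frac{73}{33} + 2490\right) \left(- \frac{1}{5394}\right) = \frac{82097}{33} \left(- \frac{1}{5394}\right) = - \frac{82097}{178002}$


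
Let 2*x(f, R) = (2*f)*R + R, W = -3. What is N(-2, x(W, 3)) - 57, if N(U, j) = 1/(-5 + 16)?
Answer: -626/11 ≈ -56.909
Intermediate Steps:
x(f, R) = R/2 + R*f (x(f, R) = ((2*f)*R + R)/2 = (2*R*f + R)/2 = (R + 2*R*f)/2 = R/2 + R*f)
N(U, j) = 1/11
N(-2, x(W, 3)) - 57 = 1/11 - 57 = -626/11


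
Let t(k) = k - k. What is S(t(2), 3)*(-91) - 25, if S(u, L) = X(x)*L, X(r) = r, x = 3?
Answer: -844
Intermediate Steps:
t(k) = 0
S(u, L) = 3*L
S(t(2), 3)*(-91) - 25 = (3*3)*(-91) - 25 = 9*(-91) - 25 = -819 - 25 = -844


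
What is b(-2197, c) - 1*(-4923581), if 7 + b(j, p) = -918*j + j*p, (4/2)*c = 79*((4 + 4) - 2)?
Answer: 6419731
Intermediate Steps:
c = 237 (c = (79*((4 + 4) - 2))/2 = (79*(8 - 2))/2 = (79*6)/2 = (½)*474 = 237)
b(j, p) = -7 - 918*j + j*p (b(j, p) = -7 + (-918*j + j*p) = -7 - 918*j + j*p)
b(-2197, c) - 1*(-4923581) = (-7 - 918*(-2197) - 2197*237) - 1*(-4923581) = (-7 + 2016846 - 520689) + 4923581 = 1496150 + 4923581 = 6419731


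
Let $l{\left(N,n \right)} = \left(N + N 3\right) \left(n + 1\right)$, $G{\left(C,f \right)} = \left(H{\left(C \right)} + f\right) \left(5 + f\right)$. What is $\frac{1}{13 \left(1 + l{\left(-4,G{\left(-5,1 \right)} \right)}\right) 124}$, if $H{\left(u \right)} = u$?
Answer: $\frac{1}{594828} \approx 1.6812 \cdot 10^{-6}$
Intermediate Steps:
$G{\left(C,f \right)} = \left(5 + f\right) \left(C + f\right)$ ($G{\left(C,f \right)} = \left(C + f\right) \left(5 + f\right) = \left(5 + f\right) \left(C + f\right)$)
$l{\left(N,n \right)} = 4 N \left(1 + n\right)$ ($l{\left(N,n \right)} = \left(N + 3 N\right) \left(1 + n\right) = 4 N \left(1 + n\right)$)
$\frac{1}{13 \left(1 + l{\left(-4,G{\left(-5,1 \right)} \right)}\right) 124} = \frac{1}{13 \left(1 + 4 \left(-4\right) \left(1 + \left(1^{2} + 5 \left(-5\right) + 5 \cdot 1 - 5\right)\right)\right) 124} = \frac{1}{13 \left(1 + 4 \left(-4\right) \left(1 + \left(1 - 25 + 5 - 5\right)\right)\right) 124} = \frac{1}{13 \left(1 + 4 \left(-4\right) \left(1 - 24\right)\right) 124} = \frac{1}{13 \left(1 + 4 \left(-4\right) \left(-23\right)\right) 124} = \frac{1}{13 \left(1 + 368\right) 124} = \frac{1}{13 \cdot 369 \cdot 124} = \frac{1}{4797 \cdot 124} = \frac{1}{594828}$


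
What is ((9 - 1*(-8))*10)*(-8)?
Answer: -1360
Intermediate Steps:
((9 - 1*(-8))*10)*(-8) = ((9 + 8)*10)*(-8) = (17*10)*(-8) = 170*(-8) = -1360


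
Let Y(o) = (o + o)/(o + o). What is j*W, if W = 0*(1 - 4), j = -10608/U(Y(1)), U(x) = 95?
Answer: 0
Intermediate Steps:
Y(o) = 1 (Y(o) = (2*o)/((2*o)) = (2*o)*(1/(2*o)) = 1)
j = -10608/95 ≈ -111.66
W = 0 (W = 0*(-3) = 0)
j*W = -10608/95*0 = 0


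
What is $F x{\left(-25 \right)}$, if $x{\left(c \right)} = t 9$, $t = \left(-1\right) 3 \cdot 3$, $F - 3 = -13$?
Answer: $810$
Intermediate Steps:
$F = -10$ ($F = 3 - 13 = -10$)
$t = -9$ ($t = \left(-3\right) 3 = -9$)
$x{\left(c \right)} = -81$ ($x{\left(c \right)} = \left(-9\right) 9 = -81$)
$F x{\left(-25 \right)} = \left(-10\right) \left(-81\right) = 810$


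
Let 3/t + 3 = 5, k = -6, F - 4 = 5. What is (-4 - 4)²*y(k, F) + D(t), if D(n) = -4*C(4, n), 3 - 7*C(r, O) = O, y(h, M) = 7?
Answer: 3130/7 ≈ 447.14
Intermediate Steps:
F = 9 (F = 4 + 5 = 9)
C(r, O) = 3/7 - O/7
t = 3/2 (t = 3/(-3 + 5) = 3/2 ≈ 1.5000)
D(n) = -12/7 + 4*n/7 (D(n) = -4*(3/7 - n/7) = -12/7 + 4*n/7)
(-4 - 4)²*y(k, F) + D(t) = (-4 - 4)²*7 + (-12/7 + (4/7)*(3/2)) = (-8)²*7 + (-12/7 + 6/7) = 64*7 - 6/7 = 448 - 6/7 = 3130/7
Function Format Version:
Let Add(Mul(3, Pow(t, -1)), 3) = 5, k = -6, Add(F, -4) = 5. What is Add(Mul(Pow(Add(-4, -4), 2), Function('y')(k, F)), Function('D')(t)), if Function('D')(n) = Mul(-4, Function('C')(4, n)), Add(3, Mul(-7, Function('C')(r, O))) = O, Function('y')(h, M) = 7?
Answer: Rational(3130, 7) ≈ 447.14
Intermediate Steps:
F = 9 (F = Add(4, 5) = 9)
Function('C')(r, O) = Add(Rational(3, 7), Mul(Rational(-1, 7), O))
t = Rational(3, 2) (t = Mul(3, Pow(Add(-3, 5), -1)) = Mul(3, Pow(2, -1)) = Mul(3, Rational(1, 2)) = Rational(3, 2) ≈ 1.5000)
Function('D')(n) = Add(Rational(-12, 7), Mul(Rational(4, 7), n)) (Function('D')(n) = Mul(-4, Add(Rational(3, 7), Mul(Rational(-1, 7), n))) = Add(Rational(-12, 7), Mul(Rational(4, 7), n)))
Add(Mul(Pow(Add(-4, -4), 2), Function('y')(k, F)), Function('D')(t)) = Add(Mul(Pow(Add(-4, -4), 2), 7), Add(Rational(-12, 7), Mul(Rational(4, 7), Rational(3, 2)))) = Add(Mul(Pow(-8, 2), 7), Add(Rational(-12, 7), Rational(6, 7))) = Add(Mul(64, 7), Rational(-6, 7)) = Add(448, Rational(-6, 7)) = Rational(3130, 7)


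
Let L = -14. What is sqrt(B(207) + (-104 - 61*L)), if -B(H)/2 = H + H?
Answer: I*sqrt(78) ≈ 8.8318*I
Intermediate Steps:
B(H) = -4*H (B(H) = -2*(H + H) = -4*H)
sqrt(B(207) + (-104 - 61*L)) = sqrt(-4*207 + (-104 - 61*(-14))) = sqrt(-828 + (-104 + 854)) = sqrt(-828 + 750) = sqrt(-78) = I*sqrt(78)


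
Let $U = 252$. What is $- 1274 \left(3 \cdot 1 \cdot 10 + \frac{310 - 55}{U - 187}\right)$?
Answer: $-43218$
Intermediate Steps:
$- 1274 \left(3 \cdot 1 \cdot 10 + \frac{310 - 55}{U - 187}\right) = - 1274 \left(3 \cdot 1 \cdot 10 + \frac{310 - 55}{252 - 187}\right) = - 1274 \left(3 \cdot 10 + \frac{255}{65}\right) = - 1274 \left(30 + 255 \cdot \frac{1}{65}\right) = - 1274 \left(30 + \frac{51}{13}\right) = \left(-1274\right) \frac{441}{13} = -43218$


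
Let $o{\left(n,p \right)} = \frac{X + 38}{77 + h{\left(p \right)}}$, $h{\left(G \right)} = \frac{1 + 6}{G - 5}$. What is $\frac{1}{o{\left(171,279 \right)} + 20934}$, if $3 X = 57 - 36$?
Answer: $\frac{469}{9818320} \approx 4.7768 \cdot 10^{-5}$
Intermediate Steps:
$h{\left(G \right)} = \frac{7}{-5 + G}$
$X = 7$ ($X = \frac{57 - 36}{3} = \frac{1}{3} \cdot 21 = 7$)
$o{\left(n,p \right)} = \frac{45}{77 + \frac{7}{-5 + p}}$ ($o{\left(n,p \right)} = \frac{7 + 38}{77 + \frac{7}{-5 + p}} = \frac{45}{77 + \frac{7}{-5 + p}}$)
$\frac{1}{o{\left(171,279 \right)} + 20934} = \frac{1}{\frac{45 \left(-5 + 279\right)}{7 \left(-54 + 11 \cdot 279\right)} + 20934} = \frac{1}{\frac{45}{7} \frac{1}{-54 + 3069} \cdot 274 + 20934} = \frac{1}{\frac{45}{7} \cdot \frac{1}{3015} \cdot 274 + 20934} = \frac{1}{\frac{274}{469} + 20934} = \frac{1}{\frac{9818320}{469}} = \frac{469}{9818320}$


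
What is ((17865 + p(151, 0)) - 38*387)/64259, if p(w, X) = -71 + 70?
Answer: 3158/64259 ≈ 0.049145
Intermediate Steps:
p(w, X) = -1
((17865 + p(151, 0)) - 38*387)/64259 = ((17865 - 1) - 38*387)/64259 = (17864 - 14706)*(1/64259) = 3158*(1/64259) = 3158/64259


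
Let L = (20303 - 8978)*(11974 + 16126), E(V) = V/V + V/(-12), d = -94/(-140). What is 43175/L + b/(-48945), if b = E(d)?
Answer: 15617743/134192280600 ≈ 0.00011638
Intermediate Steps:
d = 47/70 (d = -94*(-1/140) = 47/70 ≈ 0.67143)
E(V) = 1 - V/12 (E(V) = 1 + V*(-1/12) = 1 - V/12)
b = 793/840 (b = 1 - 1/12*47/70 = 1 - 47/840 = 793/840 ≈ 0.94405)
L = 318232500 (L = 11325*28100 = 318232500)
43175/L + b/(-48945) = 43175/318232500 + (793/840)/(-48945) = 43175*(1/318232500) + (793/840)*(-1/48945) = 1727/12729300 - 61/3162600 = 15617743/134192280600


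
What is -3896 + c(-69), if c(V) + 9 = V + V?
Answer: -4043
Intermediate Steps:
c(V) = -9 + 2*V (c(V) = -9 + (V + V) = -9 + 2*V)
-3896 + c(-69) = -3896 + (-9 + 2*(-69)) = -3896 + (-9 - 138) = -3896 - 147 = -4043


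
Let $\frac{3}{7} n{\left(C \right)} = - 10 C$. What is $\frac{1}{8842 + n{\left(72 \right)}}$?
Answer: $\frac{1}{7162} \approx 0.00013963$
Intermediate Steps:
$n{\left(C \right)} = - \frac{70 C}{3}$ ($n{\left(C \right)} = \frac{7 \left(- 10 C\right)}{3} = - \frac{70 C}{3}$)
$\frac{1}{8842 + n{\left(72 \right)}} = \frac{1}{8842 - 1680} = \frac{1}{7162}$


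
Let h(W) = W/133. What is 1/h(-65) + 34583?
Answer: 2247762/65 ≈ 34581.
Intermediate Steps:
h(W) = W/133 (h(W) = W*(1/133) = W/133)
1/h(-65) + 34583 = 1/((1/133)*(-65)) + 34583 = 1/(-65/133) + 34583 = -133/65 + 34583 = 2247762/65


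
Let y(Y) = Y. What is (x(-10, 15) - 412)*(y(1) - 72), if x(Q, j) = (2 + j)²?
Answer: 8733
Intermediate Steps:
(x(-10, 15) - 412)*(y(1) - 72) = ((2 + 15)² - 412)*(1 - 72) = (17² - 412)*(-71) = (289 - 412)*(-71) = -123*(-71) = 8733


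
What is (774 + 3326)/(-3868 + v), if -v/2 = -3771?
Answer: 2050/1837 ≈ 1.1159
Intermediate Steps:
v = 7542 (v = -2*(-3771) = 7542)
(774 + 3326)/(-3868 + v) = (774 + 3326)/(-3868 + 7542) = 4100/3674 = 4100*(1/3674) = 2050/1837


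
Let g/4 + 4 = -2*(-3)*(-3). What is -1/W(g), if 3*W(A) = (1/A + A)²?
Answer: -23232/59985025 ≈ -0.00038730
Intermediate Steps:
g = -88 (g = -16 + 4*(-2*(-3)*(-3)) = -16 + 4*(6*(-3)) = -16 + 4*(-18) = -16 - 72 = -88)
W(A) = (A + 1/A)²/3 (W(A) = (1/A + A)²/3 = (A + 1/A)²/3)
-1/W(g) = -1/((⅓)*(1 + (-88)²)²/(-88)²) = -1/((⅓)*(1/7744)*(1 + 7744)²) = -1/((⅓)*(1/7744)*7745²) = -1/((⅓)*(1/7744)*59985025) = -1/59985025/23232 = -1*23232/59985025 = -23232/59985025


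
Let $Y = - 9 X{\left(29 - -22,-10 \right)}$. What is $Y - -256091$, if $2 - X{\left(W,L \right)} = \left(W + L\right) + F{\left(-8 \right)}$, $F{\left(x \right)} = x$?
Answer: $256370$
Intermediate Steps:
$X{\left(W,L \right)} = 10 - L - W$ ($X{\left(W,L \right)} = 2 - \left(\left(W + L\right) - 8\right) = 2 - \left(\left(L + W\right) - 8\right) = 2 - \left(-8 + L + W\right) = 10 - L - W$)
$Y = 279$ ($Y = - 9 \left(10 - -10 - \left(29 - -22\right)\right) = - 9 \left(10 + 10 - \left(29 + 22\right)\right) = - 9 \left(10 + 10 - 51\right) = \left(-9\right) \left(-31\right) = 279$)
$Y - -256091 = 279 - -256091 = 279 + 256091 = 256370$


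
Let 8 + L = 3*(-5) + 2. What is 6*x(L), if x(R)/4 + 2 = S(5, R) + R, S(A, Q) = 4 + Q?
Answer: -960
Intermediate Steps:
L = -21 (L = -8 + (3*(-5) + 2) = -8 + (-15 + 2) = -8 - 13 = -21)
x(R) = 8 + 8*R (x(R) = -8 + 4*((4 + R) + R) = -8 + 4*(4 + 2*R) = -8 + (16 + 8*R) = 8 + 8*R)
6*x(L) = 6*(8 + 8*(-21)) = 6*(8 - 168) = 6*(-160) = -960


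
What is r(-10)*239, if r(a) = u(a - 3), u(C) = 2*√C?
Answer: 478*I*√13 ≈ 1723.5*I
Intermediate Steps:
r(a) = 2*√(-3 + a) (r(a) = 2*√(a - 3) = 2*√(-3 + a))
r(-10)*239 = (2*√(-3 - 10))*239 = (2*√(-13))*239 = (2*(I*√13))*239 = (2*I*√13)*239 = 478*I*√13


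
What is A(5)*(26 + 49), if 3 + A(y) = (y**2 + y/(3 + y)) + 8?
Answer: 18375/8 ≈ 2296.9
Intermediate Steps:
A(y) = 5 + y**2 + y/(3 + y) (A(y) = -3 + ((y**2 + y/(3 + y)) + 8) = -3 + (8 + y**2 + y/(3 + y)) = 5 + y**2 + y/(3 + y))
A(5)*(26 + 49) = ((15 + 5**3 + 3*5**2 + 6*5)/(3 + 5))*(26 + 49) = ((15 + 125 + 3*25 + 30)/8)*75 = ((15 + 125 + 75 + 30)/8)*75 = ((1/8)*245)*75 = (245/8)*75 = 18375/8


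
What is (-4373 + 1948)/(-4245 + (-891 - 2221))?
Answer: 2425/7357 ≈ 0.32962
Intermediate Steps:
(-4373 + 1948)/(-4245 + (-891 - 2221)) = -2425/(-4245 - 3112) = -2425/(-7357) = -2425*(-1/7357) = 2425/7357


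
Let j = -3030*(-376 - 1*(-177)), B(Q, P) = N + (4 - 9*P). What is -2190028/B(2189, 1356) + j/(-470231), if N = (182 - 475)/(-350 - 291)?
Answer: 655398845872198/3677162688517 ≈ 178.23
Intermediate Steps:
N = 293/641 (N = -293/(-641) = -293*(-1/641) = 293/641 ≈ 0.45710)
B(Q, P) = 2857/641 - 9*P (B(Q, P) = 293/641 + (4 - 9*P) = 2857/641 - 9*P)
j = 602970 (j = -3030*(-376 + 177) = -3030*(-199) = 602970)
-2190028/B(2189, 1356) + j/(-470231) = -2190028/(2857/641 - 9*1356) + 602970/(-470231) = -2190028/(2857/641 - 12204) + 602970*(-1/470231) = -2190028/(-7819907/641) - 602970/470231 = -2190028*(-641/7819907) - 602970/470231 = 1403807948/7819907 - 602970/470231 = 655398845872198/3677162688517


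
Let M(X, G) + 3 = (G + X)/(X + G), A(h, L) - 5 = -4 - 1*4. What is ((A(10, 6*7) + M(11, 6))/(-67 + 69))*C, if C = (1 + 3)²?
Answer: -40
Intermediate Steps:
A(h, L) = -3 (A(h, L) = 5 + (-4 - 1*4) = 5 + (-4 - 4) = 5 - 8 = -3)
M(X, G) = -2 (M(X, G) = -3 + (G + X)/(X + G) = -3 + (G + X)/(G + X) = -3 + 1 = -2)
C = 16 (C = 4² = 16)
((A(10, 6*7) + M(11, 6))/(-67 + 69))*C = ((-3 - 2)/(-67 + 69))*16 = -5/2*16 = -40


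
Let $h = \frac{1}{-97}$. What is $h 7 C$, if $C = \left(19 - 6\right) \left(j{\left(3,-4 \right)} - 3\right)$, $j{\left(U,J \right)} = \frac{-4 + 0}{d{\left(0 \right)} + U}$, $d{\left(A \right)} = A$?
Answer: $\frac{1183}{291} \approx 4.0653$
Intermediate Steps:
$h = - \frac{1}{97} \approx -0.010309$
$j{\left(U,J \right)} = - \frac{4}{U}$ ($j{\left(U,J \right)} = \frac{-4 + 0}{0 + U} = - \frac{4}{U}$)
$C = - \frac{169}{3}$ ($C = \left(19 - 6\right) \left(- \frac{4}{3} - 3\right) = 13 \left(\left(-4\right) \frac{1}{3} - 3\right) = 13 \left(- \frac{4}{3} - 3\right) = 13 \left(- \frac{13}{3}\right) = - \frac{169}{3} \approx -56.333$)
$h 7 C = \left(- \frac{1}{97}\right) 7 \left(- \frac{169}{3}\right) = \left(- \frac{7}{97}\right) \left(- \frac{169}{3}\right) = \frac{1183}{291}$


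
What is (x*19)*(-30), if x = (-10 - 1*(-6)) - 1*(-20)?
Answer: -9120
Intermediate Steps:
x = 16 (x = (-10 + 6) + 20 = -4 + 20 = 16)
(x*19)*(-30) = (16*19)*(-30) = 304*(-30) = -9120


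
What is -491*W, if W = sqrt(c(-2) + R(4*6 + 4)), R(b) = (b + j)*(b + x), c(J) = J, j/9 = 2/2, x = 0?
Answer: -491*sqrt(1034) ≈ -15789.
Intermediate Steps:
j = 9 (j = 9*(2/2) = 9*(2*(1/2)) = 9*1 = 9)
R(b) = b*(9 + b) (R(b) = (b + 9)*(b + 0) = (9 + b)*b = b*(9 + b))
W = sqrt(1034) (W = sqrt(-2 + (4*6 + 4)*(9 + (4*6 + 4))) = sqrt(-2 + (24 + 4)*(9 + (24 + 4))) = sqrt(-2 + 28*(9 + 28)) = sqrt(-2 + 28*37) = sqrt(-2 + 1036) = sqrt(1034) ≈ 32.156)
-491*W = -491*sqrt(1034)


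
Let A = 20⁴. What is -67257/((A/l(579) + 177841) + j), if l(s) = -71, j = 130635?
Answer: -4775247/21741796 ≈ -0.21963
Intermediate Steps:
A = 160000
-67257/((A/l(579) + 177841) + j) = -67257/((160000/(-71) + 177841) + 130635) = -67257/((160000*(-1/71) + 177841) + 130635) = -67257/((-160000/71 + 177841) + 130635) = -67257/(12466711/71 + 130635) = -67257/21741796/71 = -67257*71/21741796 = -4775247/21741796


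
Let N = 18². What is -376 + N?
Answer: -52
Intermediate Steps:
N = 324
-376 + N = -376 + 324 = -52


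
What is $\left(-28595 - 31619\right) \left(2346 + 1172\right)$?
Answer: $-211832852$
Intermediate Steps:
$\left(-28595 - 31619\right) \left(2346 + 1172\right) = \left(-60214\right) 3518 = -211832852$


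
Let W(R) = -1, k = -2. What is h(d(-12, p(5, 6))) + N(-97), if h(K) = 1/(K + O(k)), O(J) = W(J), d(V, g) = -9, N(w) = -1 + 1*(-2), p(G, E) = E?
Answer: -31/10 ≈ -3.1000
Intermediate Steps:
N(w) = -3 (N(w) = -1 - 2 = -3)
O(J) = -1
h(K) = 1/(-1 + K) (h(K) = 1/(K - 1) = 1/(-1 + K))
h(d(-12, p(5, 6))) + N(-97) = 1/(-1 - 9) - 3 = 1/(-10) - 3 = -⅒ - 3 = -31/10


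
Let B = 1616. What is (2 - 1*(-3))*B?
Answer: 8080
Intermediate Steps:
(2 - 1*(-3))*B = (2 - 1*(-3))*1616 = (2 + 3)*1616 = 5*1616 = 8080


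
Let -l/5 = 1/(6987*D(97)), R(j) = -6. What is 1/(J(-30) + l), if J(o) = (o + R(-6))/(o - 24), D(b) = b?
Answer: 225913/150607 ≈ 1.5000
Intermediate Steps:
J(o) = (-6 + o)/(-24 + o) (J(o) = (o - 6)/(o - 24) = (-6 + o)/(-24 + o))
l = -5/677739 (l = -5/(6987*97) = -5*1/677739 = -5/677739 ≈ -7.3775e-6)
1/(J(-30) + l) = 1/((-6 - 30)/(-24 - 30) - 5/677739) = 1/(-36/(-54) - 5/677739) = 1/(-1/54*(-36) - 5/677739) = 1/(⅔ - 5/677739) = 1/(150607/225913) = 225913/150607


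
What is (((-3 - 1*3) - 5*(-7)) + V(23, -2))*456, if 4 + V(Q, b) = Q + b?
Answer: 20976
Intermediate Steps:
V(Q, b) = -4 + Q + b (V(Q, b) = -4 + (Q + b) = -4 + Q + b)
(((-3 - 1*3) - 5*(-7)) + V(23, -2))*456 = (((-3 - 1*3) - 5*(-7)) + (-4 + 23 - 2))*456 = (((-3 - 3) + 35) + 17)*456 = ((-6 + 35) + 17)*456 = (29 + 17)*456 = 46*456 = 20976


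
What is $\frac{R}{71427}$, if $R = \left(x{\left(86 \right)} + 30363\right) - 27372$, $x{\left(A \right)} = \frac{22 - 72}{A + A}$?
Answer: $\frac{8869}{211818} \approx 0.041871$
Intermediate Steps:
$x{\left(A \right)} = - \frac{25}{A}$ ($x{\left(A \right)} = - \frac{50}{2 A} = - 50 \frac{1}{2 A} = - \frac{25}{A}$)
$R = \frac{257201}{86}$ ($R = \left(- \frac{25}{86} + 30363\right) - 27372 = \frac{2611193}{86} - 27372 = \frac{257201}{86} \approx 2990.7$)
$\frac{R}{71427} = \frac{257201}{86 \cdot 71427} = \frac{257201}{86} \cdot \frac{1}{71427} = \frac{8869}{211818}$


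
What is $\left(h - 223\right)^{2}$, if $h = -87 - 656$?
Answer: $933156$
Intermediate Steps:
$h = -743$ ($h = -87 - 656 = -743$)
$\left(h - 223\right)^{2} = \left(-743 - 223\right)^{2} = \left(-966\right)^{2} = 933156$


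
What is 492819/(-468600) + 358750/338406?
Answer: 222890581/26429508600 ≈ 0.0084334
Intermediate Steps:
492819/(-468600) + 358750/338406 = 492819*(-1/468600) + 358750*(1/338406) = -164273/156200 + 179375/169203 = 222890581/26429508600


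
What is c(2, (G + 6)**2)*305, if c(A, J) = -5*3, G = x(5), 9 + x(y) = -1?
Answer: -4575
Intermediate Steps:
x(y) = -10 (x(y) = -9 - 1 = -10)
G = -10
c(A, J) = -15
c(2, (G + 6)**2)*305 = -15*305 = -4575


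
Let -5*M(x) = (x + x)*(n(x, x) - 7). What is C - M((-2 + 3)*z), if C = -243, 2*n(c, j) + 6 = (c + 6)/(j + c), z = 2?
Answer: -1251/5 ≈ -250.20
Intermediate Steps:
n(c, j) = -3 + (6 + c)/(2*(c + j)) (n(c, j) = -3 + ((c + 6)/(j + c))/2 = -3 + ((6 + c)/(c + j))/2 = -3 + (6 + c)/(2*(c + j)))
M(x) = -2*x*(-7 + (3 - 11*x/2)/(2*x))/5 (M(x) = -(x + x)*((3 - 3*x - 5*x/2)/(x + x) - 7)/5 = -2*x*((3 - 11*x/2)/((2*x)) - 7)/5 = -2*x*((1/(2*x))*(3 - 11*x/2) - 7)/5 = -2*x*((3 - 11*x/2)/(2*x) - 7)/5 = -2*x*(-7 + (3 - 11*x/2)/(2*x))/5)
C - M((-2 + 3)*z) = -243 - (-⅗ + 39*((-2 + 3)*2)/10) = -243 - (-⅗ + 39*(1*2)/10) = -243 - (-⅗ + (39/10)*2) = -243 - (-⅗ + 39/5) = -243 - 1*36/5 = -243 - 36/5 = -1251/5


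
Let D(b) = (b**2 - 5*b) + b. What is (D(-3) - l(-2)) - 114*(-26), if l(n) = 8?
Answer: 2977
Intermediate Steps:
D(b) = b**2 - 4*b
(D(-3) - l(-2)) - 114*(-26) = (-3*(-4 - 3) - 1*8) - 114*(-26) = (-3*(-7) - 8) + 2964 = (21 - 8) + 2964 = 13 + 2964 = 2977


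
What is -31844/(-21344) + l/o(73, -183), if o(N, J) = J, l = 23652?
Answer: -41583403/325496 ≈ -127.75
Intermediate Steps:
-31844/(-21344) + l/o(73, -183) = -31844/(-21344) + 23652/(-183) = -31844*(-1/21344) + 23652*(-1/183) = 7961/5336 - 7884/61 = -41583403/325496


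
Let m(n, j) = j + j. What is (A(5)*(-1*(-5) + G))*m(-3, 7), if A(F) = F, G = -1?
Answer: 280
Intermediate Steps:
m(n, j) = 2*j
(A(5)*(-1*(-5) + G))*m(-3, 7) = (5*(-1*(-5) - 1))*(2*7) = (5*(5 - 1))*14 = (5*4)*14 = 20*14 = 280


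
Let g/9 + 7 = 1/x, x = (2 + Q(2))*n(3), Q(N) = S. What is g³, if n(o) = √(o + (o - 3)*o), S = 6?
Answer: -16008111/64 + 2286225*√3/512 ≈ -2.4239e+5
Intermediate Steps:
Q(N) = 6
n(o) = √(o + o*(-3 + o)) (n(o) = √(o + (-3 + o)*o) = √(o + o*(-3 + o)))
x = 8*√3 (x = (2 + 6)*√(3*(-2 + 3)) = 8*√(3*1) = 8*√3 ≈ 13.856)
g = -63 + 3*√3/8 (g = -63 + 9/((8*√3)) = -63 + 9*(√3/24) = -63 + 3*√3/8 ≈ -62.350)
g³ = (-63 + 3*√3/8)³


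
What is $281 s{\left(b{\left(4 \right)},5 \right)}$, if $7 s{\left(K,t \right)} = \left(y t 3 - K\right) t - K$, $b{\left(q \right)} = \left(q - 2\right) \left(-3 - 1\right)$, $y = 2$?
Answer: $\frac{55638}{7} \approx 7948.3$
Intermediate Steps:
$b{\left(q \right)} = 8 - 4 q$ ($b{\left(q \right)} = \left(-2 + q\right) \left(-4\right) = 8 - 4 q$)
$s{\left(K,t \right)} = - \frac{K}{7} + \frac{t \left(- K + 6 t\right)}{7}$ ($s{\left(K,t \right)} = \frac{\left(2 t 3 - K\right) t - K}{7} = \frac{\left(6 t - K\right) t - K}{7} = \frac{\left(- K + 6 t\right) t - K}{7} = \frac{t \left(- K + 6 t\right) - K}{7} = \frac{- K + t \left(- K + 6 t\right)}{7} = - \frac{K}{7} + \frac{t \left(- K + 6 t\right)}{7}$)
$281 s{\left(b{\left(4 \right)},5 \right)} = 281 \left(- \frac{8 - 16}{7} + \frac{6 \cdot 5^{2}}{7} - \frac{1}{7} \left(8 - 16\right) 5\right) = 281 \left(- \frac{8 - 16}{7} + \frac{6}{7} \cdot 25 - \frac{1}{7} \left(8 - 16\right) 5\right) = 281 \left(\left(- \frac{1}{7}\right) \left(-8\right) + \frac{150}{7} - \left(- \frac{8}{7}\right) 5\right) = 281 \left(\frac{8}{7} + \frac{150}{7} + \frac{40}{7}\right) = 281 \cdot \frac{198}{7} = \frac{55638}{7}$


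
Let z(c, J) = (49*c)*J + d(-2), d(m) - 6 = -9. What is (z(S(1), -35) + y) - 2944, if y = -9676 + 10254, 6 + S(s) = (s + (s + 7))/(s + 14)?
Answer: 6892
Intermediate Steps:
d(m) = -3 (d(m) = 6 - 9 = -3)
S(s) = -6 + (7 + 2*s)/(14 + s) (S(s) = -6 + (s + (s + 7))/(s + 14) = -6 + (s + (7 + s))/(14 + s) = -6 + (7 + 2*s)/(14 + s))
y = 578
z(c, J) = -3 + 49*J*c (z(c, J) = (49*c)*J - 3 = 49*J*c - 3 = -3 + 49*J*c)
(z(S(1), -35) + y) - 2944 = ((-3 + 49*(-35)*((-77 - 4*1)/(14 + 1))) + 578) - 2944 = ((-3 + 49*(-35)*((-77 - 4)/15)) + 578) - 2944 = ((-3 + 49*(-35)*((1/15)*(-81))) + 578) - 2944 = ((-3 + 49*(-35)*(-27/5)) + 578) - 2944 = ((-3 + 9261) + 578) - 2944 = (9258 + 578) - 2944 = 9836 - 2944 = 6892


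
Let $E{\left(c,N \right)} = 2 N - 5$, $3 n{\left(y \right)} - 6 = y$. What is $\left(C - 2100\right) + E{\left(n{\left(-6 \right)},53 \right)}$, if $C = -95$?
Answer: $-2094$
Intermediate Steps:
$n{\left(y \right)} = 2 + \frac{y}{3}$
$E{\left(c,N \right)} = -5 + 2 N$
$\left(C - 2100\right) + E{\left(n{\left(-6 \right)},53 \right)} = \left(-95 - 2100\right) + \left(-5 + 2 \cdot 53\right) = \left(-95 - 2100\right) + \left(-5 + 106\right) = -2195 + 101 = -2094$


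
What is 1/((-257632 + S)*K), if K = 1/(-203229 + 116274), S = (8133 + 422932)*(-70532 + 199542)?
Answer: -28985/18537146006 ≈ -1.5636e-6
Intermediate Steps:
S = 55611695650 (S = 431065*129010 = 55611695650)
K = -1/86955 (K = 1/(-86955) = -1/86955 ≈ -1.1500e-5)
1/((-257632 + S)*K) = 1/((-257632 + 55611695650)*(-1/86955)) = -86955/55611438018 = (1/55611438018)*(-86955) = -28985/18537146006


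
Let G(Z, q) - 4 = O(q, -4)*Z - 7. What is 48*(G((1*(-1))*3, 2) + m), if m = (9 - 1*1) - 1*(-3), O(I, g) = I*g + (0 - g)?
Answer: 960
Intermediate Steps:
O(I, g) = -g + I*g (O(I, g) = I*g - g = -g + I*g)
G(Z, q) = -3 + Z*(4 - 4*q) (G(Z, q) = 4 + ((-4*(-1 + q))*Z - 7) = 4 + ((4 - 4*q)*Z - 7) = 4 + (Z*(4 - 4*q) - 7) = 4 + (-7 + Z*(4 - 4*q)) = -3 + Z*(4 - 4*q))
m = 11 (m = (9 - 1) + 3 = 8 + 3 = 11)
48*(G((1*(-1))*3, 2) + m) = 48*((-3 + 4*((1*(-1))*3)*(1 - 1*2)) + 11) = 48*((-3 + 4*(-1*3)*(1 - 2)) + 11) = 48*((-3 + 4*(-3)*(-1)) + 11) = 48*((-3 + 12) + 11) = 48*(9 + 11) = 48*20 = 960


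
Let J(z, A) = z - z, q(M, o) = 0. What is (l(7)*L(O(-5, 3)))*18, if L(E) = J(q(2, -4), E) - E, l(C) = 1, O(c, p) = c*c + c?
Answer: -360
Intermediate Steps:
J(z, A) = 0
O(c, p) = c + c² (O(c, p) = c² + c = c + c²)
L(E) = -E (L(E) = 0 - E = -E)
(l(7)*L(O(-5, 3)))*18 = (1*(-(-5)*(1 - 5)))*18 = (1*(-(-5)*(-4)))*18 = (1*(-1*20))*18 = (1*(-20))*18 = -20*18 = -360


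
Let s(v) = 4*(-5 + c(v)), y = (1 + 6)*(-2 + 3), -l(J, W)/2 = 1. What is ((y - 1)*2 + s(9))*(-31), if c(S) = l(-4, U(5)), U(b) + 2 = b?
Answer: 496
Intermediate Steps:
U(b) = -2 + b
l(J, W) = -2 (l(J, W) = -2*1 = -2)
c(S) = -2
y = 7 (y = 7*1 = 7)
s(v) = -28 (s(v) = 4*(-5 - 2) = 4*(-7) = -28)
((y - 1)*2 + s(9))*(-31) = ((7 - 1)*2 - 28)*(-31) = (6*2 - 28)*(-31) = (12 - 28)*(-31) = -16*(-31) = 496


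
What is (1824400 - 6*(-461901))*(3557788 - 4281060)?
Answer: -3324017797232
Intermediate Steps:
(1824400 - 6*(-461901))*(3557788 - 4281060) = (1824400 + 2771406)*(-723272) = 4595806*(-723272) = -3324017797232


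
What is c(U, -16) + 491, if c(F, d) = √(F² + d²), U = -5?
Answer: 491 + √281 ≈ 507.76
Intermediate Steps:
c(U, -16) + 491 = √((-5)² + (-16)²) + 491 = √(25 + 256) + 491 = √281 + 491 = 491 + √281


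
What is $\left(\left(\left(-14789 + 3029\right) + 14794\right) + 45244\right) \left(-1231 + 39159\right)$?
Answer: $1831087984$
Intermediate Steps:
$\left(\left(\left(-14789 + 3029\right) + 14794\right) + 45244\right) \left(-1231 + 39159\right) = \left(\left(-11760 + 14794\right) + 45244\right) 37928 = \left(3034 + 45244\right) 37928 = 48278 \cdot 37928 = 1831087984$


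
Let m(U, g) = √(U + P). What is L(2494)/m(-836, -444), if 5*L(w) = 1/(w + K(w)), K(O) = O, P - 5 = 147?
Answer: -I*√19/2843160 ≈ -1.5331e-6*I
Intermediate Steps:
P = 152 (P = 5 + 147 = 152)
L(w) = 1/(10*w) (L(w) = 1/(5*(w + w)) = 1/(5*((2*w))) = (1/(2*w))/5 = 1/(10*w))
m(U, g) = √(152 + U) (m(U, g) = √(U + 152) = √(152 + U))
L(2494)/m(-836, -444) = ((⅒)/2494)/(√(152 - 836)) = ((⅒)*(1/2494))/(√(-684)) = 1/(24940*((6*I*√19))) = (-I*√19/114)/24940 = -I*√19/2843160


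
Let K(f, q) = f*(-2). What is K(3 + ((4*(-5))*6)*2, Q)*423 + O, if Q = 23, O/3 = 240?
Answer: 201222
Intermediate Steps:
O = 720 (O = 3*240 = 720)
K(f, q) = -2*f
K(3 + ((4*(-5))*6)*2, Q)*423 + O = -2*(3 + ((4*(-5))*6)*2)*423 + 720 = -2*(3 - 20*6*2)*423 + 720 = -2*(3 - 120*2)*423 + 720 = -2*(3 - 240)*423 + 720 = -2*(-237)*423 + 720 = 474*423 + 720 = 200502 + 720 = 201222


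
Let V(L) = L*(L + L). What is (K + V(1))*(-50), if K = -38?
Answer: 1800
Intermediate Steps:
V(L) = 2*L**2 (V(L) = L*(2*L) = 2*L**2)
(K + V(1))*(-50) = (-38 + 2*1**2)*(-50) = (-38 + 2*1)*(-50) = (-38 + 2)*(-50) = -36*(-50) = 1800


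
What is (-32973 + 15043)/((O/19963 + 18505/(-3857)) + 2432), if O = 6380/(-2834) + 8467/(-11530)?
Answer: -22555626410233216300/3053377765875710747 ≈ -7.3871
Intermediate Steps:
O = -48778439/16338010 (O = 6380*(-1/2834) + 8467*(-1/11530) = -3190/1417 - 8467/11530 = -48778439/16338010 ≈ -2.9856)
(-32973 + 15043)/((O/19963 + 18505/(-3857)) + 2432) = (-32973 + 15043)/((-48778439/16338010/19963 + 18505/(-3857)) + 2432) = -17930/((-48778439/16338010*1/19963 + 18505*(-1/3857)) + 2432) = -17930/((-48778439/326155693630 - 18505/3857) + 2432) = -17930/(-6035699249062373/1257982510330910 + 2432) = -17930/3053377765875710747/1257982510330910 = -17930*1257982510330910/3053377765875710747 = -22555626410233216300/3053377765875710747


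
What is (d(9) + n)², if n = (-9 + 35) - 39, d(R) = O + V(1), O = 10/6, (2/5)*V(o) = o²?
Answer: 2809/36 ≈ 78.028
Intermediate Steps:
V(o) = 5*o²/2
O = 5/3 (O = 10*(⅙) = 5/3 ≈ 1.6667)
d(R) = 25/6 (d(R) = 5/3 + (5/2)*1² = 5/3 + (5/2)*1 = 5/3 + 5/2 = 25/6)
n = -13 (n = 26 - 39 = -13)
(d(9) + n)² = (25/6 - 13)² = (-53/6)² = 2809/36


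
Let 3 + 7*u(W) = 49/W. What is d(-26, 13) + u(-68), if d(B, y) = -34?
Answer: -16437/476 ≈ -34.531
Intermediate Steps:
u(W) = -3/7 + 7/W (u(W) = -3/7 + (49/W)/7 = -3/7 + 7/W)
d(-26, 13) + u(-68) = -34 + (-3/7 + 7/(-68)) = -34 + (-3/7 + 7*(-1/68)) = -34 + (-3/7 - 7/68) = -34 - 253/476 = -16437/476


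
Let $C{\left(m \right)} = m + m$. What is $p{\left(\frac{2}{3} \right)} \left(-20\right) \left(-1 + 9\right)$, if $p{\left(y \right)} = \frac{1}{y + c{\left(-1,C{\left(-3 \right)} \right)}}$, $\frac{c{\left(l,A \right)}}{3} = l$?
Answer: $\frac{480}{7} \approx 68.571$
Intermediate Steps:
$C{\left(m \right)} = 2 m$
$c{\left(l,A \right)} = 3 l$
$p{\left(y \right)} = \frac{1}{-3 + y}$ ($p{\left(y \right)} = \frac{1}{y + 3 \left(-1\right)} = \frac{1}{y - 3} = \frac{1}{-3 + y}$)
$p{\left(\frac{2}{3} \right)} \left(-20\right) \left(-1 + 9\right) = \frac{1}{-3 + \frac{2}{3}} \left(-20\right) \left(-1 + 9\right) = \frac{1}{-3 + 2 \cdot \frac{1}{3}} \left(-20\right) 8 = \frac{1}{-3 + \frac{2}{3}} \left(-20\right) 8 = \frac{1}{- \frac{7}{3}} \left(-20\right) 8 = \left(- \frac{3}{7}\right) \left(-20\right) 8 = \frac{60}{7} \cdot 8 = \frac{480}{7}$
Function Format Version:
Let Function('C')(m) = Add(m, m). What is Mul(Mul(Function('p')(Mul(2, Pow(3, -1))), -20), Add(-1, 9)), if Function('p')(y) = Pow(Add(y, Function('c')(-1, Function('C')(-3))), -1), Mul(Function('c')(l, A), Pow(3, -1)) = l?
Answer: Rational(480, 7) ≈ 68.571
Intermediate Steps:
Function('C')(m) = Mul(2, m)
Function('c')(l, A) = Mul(3, l)
Function('p')(y) = Pow(Add(-3, y), -1) (Function('p')(y) = Pow(Add(y, Mul(3, -1)), -1) = Pow(Add(y, -3), -1) = Pow(Add(-3, y), -1))
Mul(Mul(Function('p')(Mul(2, Pow(3, -1))), -20), Add(-1, 9)) = Mul(Mul(Pow(Add(-3, Mul(2, Pow(3, -1))), -1), -20), Add(-1, 9)) = Mul(Mul(Pow(Add(-3, Mul(2, Rational(1, 3))), -1), -20), 8) = Mul(Mul(Pow(Add(-3, Rational(2, 3)), -1), -20), 8) = Mul(Mul(Pow(Rational(-7, 3), -1), -20), 8) = Mul(Mul(Rational(-3, 7), -20), 8) = Mul(Rational(60, 7), 8) = Rational(480, 7)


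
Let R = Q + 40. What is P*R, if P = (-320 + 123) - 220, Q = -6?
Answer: -14178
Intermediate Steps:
P = -417 (P = -197 - 220 = -417)
R = 34 (R = -6 + 40 = 34)
P*R = -417*34 = -14178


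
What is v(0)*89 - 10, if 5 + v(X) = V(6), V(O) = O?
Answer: 79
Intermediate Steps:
v(X) = 1 (v(X) = -5 + 6 = 1)
v(0)*89 - 10 = 1*89 - 10 = 89 - 10 = 79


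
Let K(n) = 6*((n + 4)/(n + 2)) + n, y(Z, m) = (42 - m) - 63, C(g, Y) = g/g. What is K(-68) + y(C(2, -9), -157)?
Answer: 812/11 ≈ 73.818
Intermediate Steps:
C(g, Y) = 1
y(Z, m) = -21 - m
K(n) = n + 6*(4 + n)/(2 + n) (K(n) = 6*((4 + n)/(2 + n)) + n = 6*(4 + n)/(2 + n) + n = n + 6*(4 + n)/(2 + n))
K(-68) + y(C(2, -9), -157) = (24 + (-68)**2 + 8*(-68))/(2 - 68) + (-21 - 1*(-157)) = (24 + 4624 - 544)/(-66) + (-21 + 157) = -1/66*4104 + 136 = -684/11 + 136 = 812/11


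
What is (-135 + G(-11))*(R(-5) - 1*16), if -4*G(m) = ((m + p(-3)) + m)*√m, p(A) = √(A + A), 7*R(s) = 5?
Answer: 14445/7 - 107*√66/28 - 1177*I*√11/14 ≈ 2032.5 - 278.83*I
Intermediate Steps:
R(s) = 5/7 (R(s) = (⅐)*5 = 5/7)
p(A) = √2*√A (p(A) = √(2*A) = √2*√A)
G(m) = -√m*(2*m + I*√6)/4 (G(m) = -((m + √2*√(-3)) + m)*√m/4 = -((m + √2*(I*√3)) + m)*√m/4 = -((m + I*√6) + m)*√m/4 = -(2*m + I*√6)*√m/4 = -√m*(2*m + I*√6)/4)
(-135 + G(-11))*(R(-5) - 1*16) = (-135 + √(-11)*(-2*(-11) - I*√6)/4)*(5/7 - 1*16) = (-135 + (I*√11)*(22 - I*√6)/4)*(5/7 - 16) = (-135 + I*√11*(22 - I*√6)/4)*(-107/7) = 14445/7 - 107*I*√11*(22 - I*√6)/28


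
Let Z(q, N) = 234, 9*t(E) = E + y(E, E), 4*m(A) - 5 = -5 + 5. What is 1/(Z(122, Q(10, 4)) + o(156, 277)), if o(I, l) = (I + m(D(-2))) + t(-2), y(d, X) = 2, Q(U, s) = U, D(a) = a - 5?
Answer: 4/1565 ≈ 0.0025559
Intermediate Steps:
D(a) = -5 + a
m(A) = 5/4 (m(A) = 5/4 + (-5 + 5)/4 = 5/4 + (1/4)*0 = 5/4 + 0 = 5/4)
t(E) = 2/9 + E/9 (t(E) = (E + 2)/9 = (2 + E)/9 = 2/9 + E/9)
o(I, l) = 5/4 + I (o(I, l) = (I + 5/4) + (2/9 + (1/9)*(-2)) = (5/4 + I) + (2/9 - 2/9) = (5/4 + I) + 0 = 5/4 + I)
1/(Z(122, Q(10, 4)) + o(156, 277)) = 1/(234 + (5/4 + 156)) = 1/(234 + 629/4) = 1/(1565/4) = 4/1565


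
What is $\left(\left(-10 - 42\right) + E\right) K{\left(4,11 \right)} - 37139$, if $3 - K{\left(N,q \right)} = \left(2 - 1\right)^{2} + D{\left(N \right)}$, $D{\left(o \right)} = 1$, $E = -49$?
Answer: $-37240$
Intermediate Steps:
$K{\left(N,q \right)} = 1$ ($K{\left(N,q \right)} = 3 - \left(\left(2 - 1\right)^{2} + 1\right) = 3 - \left(1^{2} + 1\right) = 3 - \left(1 + 1\right) = 3 - 2 = 1$)
$\left(\left(-10 - 42\right) + E\right) K{\left(4,11 \right)} - 37139 = \left(\left(-10 - 42\right) - 49\right) 1 - 37139 = \left(-52 - 49\right) 1 - 37139 = \left(-101\right) 1 - 37139 = -101 - 37139 = -37240$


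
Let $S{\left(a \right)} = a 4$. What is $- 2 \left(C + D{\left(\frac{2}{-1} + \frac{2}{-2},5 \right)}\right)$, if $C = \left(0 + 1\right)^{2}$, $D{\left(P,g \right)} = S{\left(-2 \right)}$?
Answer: $14$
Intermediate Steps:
$S{\left(a \right)} = 4 a$
$D{\left(P,g \right)} = -8$ ($D{\left(P,g \right)} = 4 \left(-2\right) = -8$)
$C = 1$ ($C = 1^{2} = 1$)
$- 2 \left(C + D{\left(\frac{2}{-1} + \frac{2}{-2},5 \right)}\right) = - 2 \left(1 - 8\right) = \left(-2\right) \left(-7\right) = 14$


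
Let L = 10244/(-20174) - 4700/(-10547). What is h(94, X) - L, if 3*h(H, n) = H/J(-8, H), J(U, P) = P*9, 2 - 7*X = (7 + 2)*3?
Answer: 284934107/2872464903 ≈ 0.099195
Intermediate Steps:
X = -25/7 (X = 2/7 - (7 + 2)*3/7 = 2/7 - 9*3/7 = 2/7 - ⅐*27 = 2/7 - 27/7 = -25/7 ≈ -3.5714)
L = -6612834/106387589 (L = 10244*(-1/20174) - 4700*(-1/10547) = -5122/10087 + 4700/10547 = -6612834/106387589 ≈ -0.062158)
J(U, P) = 9*P
h(H, n) = 1/27 (h(H, n) = (H/((9*H)))/3 = (H*(1/(9*H)))/3 = (⅓)*(⅑) = 1/27)
h(94, X) - L = 1/27 - 1*(-6612834/106387589) = 1/27 + 6612834/106387589 = 284934107/2872464903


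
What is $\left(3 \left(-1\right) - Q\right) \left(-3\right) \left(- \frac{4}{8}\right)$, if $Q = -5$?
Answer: $3$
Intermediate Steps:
$\left(3 \left(-1\right) - Q\right) \left(-3\right) \left(- \frac{4}{8}\right) = \left(3 \left(-1\right) - -5\right) \left(-3\right) \left(- \frac{4}{8}\right) = \left(-3 + 5\right) \left(-3\right) \left(\left(-4\right) \frac{1}{8}\right) = 2 \left(-3\right) \left(- \frac{1}{2}\right) = \left(-6\right) \left(- \frac{1}{2}\right) = 3$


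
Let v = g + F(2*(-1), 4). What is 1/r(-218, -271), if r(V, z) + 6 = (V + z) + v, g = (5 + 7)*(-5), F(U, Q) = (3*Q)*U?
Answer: -1/579 ≈ -0.0017271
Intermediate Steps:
F(U, Q) = 3*Q*U
g = -60 (g = 12*(-5) = -60)
v = -84 (v = -60 + 3*4*(2*(-1)) = -60 + 3*4*(-2) = -60 - 24 = -84)
r(V, z) = -90 + V + z (r(V, z) = -6 + ((V + z) - 84) = -6 + (-84 + V + z) = -90 + V + z)
1/r(-218, -271) = 1/(-90 - 218 - 271) = 1/(-579) = -1/579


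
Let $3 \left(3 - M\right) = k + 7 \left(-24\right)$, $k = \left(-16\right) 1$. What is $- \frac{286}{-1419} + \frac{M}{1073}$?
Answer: $\frac{36197}{138417} \approx 0.26151$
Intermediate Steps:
$k = -16$
$M = \frac{193}{3}$ ($M = 3 - \frac{-16 + 7 \left(-24\right)}{3} = 3 - \frac{-16 - 168}{3} = 3 - - \frac{184}{3} = 3 + \frac{184}{3} = \frac{193}{3} \approx 64.333$)
$- \frac{286}{-1419} + \frac{M}{1073} = - \frac{286}{-1419} + \frac{193}{3 \cdot 1073} = \left(-286\right) \left(- \frac{1}{1419}\right) + \frac{193}{3} \cdot \frac{1}{1073} = \frac{26}{129} + \frac{193}{3219} = \frac{36197}{138417}$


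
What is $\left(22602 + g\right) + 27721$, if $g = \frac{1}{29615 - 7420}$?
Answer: $\frac{1116918986}{22195} \approx 50323.0$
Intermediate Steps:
$g = \frac{1}{22195} \approx 4.5055 \cdot 10^{-5}$
$\left(22602 + g\right) + 27721 = \left(22602 + \frac{1}{22195}\right) + 27721 = \frac{501651391}{22195} + 27721 = \frac{1116918986}{22195}$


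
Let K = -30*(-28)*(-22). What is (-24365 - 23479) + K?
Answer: -66324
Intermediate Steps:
K = -18480 (K = 840*(-22) = -18480)
(-24365 - 23479) + K = (-24365 - 23479) - 18480 = -47844 - 18480 = -66324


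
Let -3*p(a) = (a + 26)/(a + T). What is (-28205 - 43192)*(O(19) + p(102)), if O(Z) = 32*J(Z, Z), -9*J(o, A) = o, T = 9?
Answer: 179476192/37 ≈ 4.8507e+6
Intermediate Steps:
J(o, A) = -o/9
p(a) = -(26 + a)/(3*(9 + a)) (p(a) = -(a + 26)/(3*(a + 9)) = -(26 + a)/(3*(9 + a)))
O(Z) = -32*Z/9 (O(Z) = 32*(-Z/9) = -32*Z/9)
(-28205 - 43192)*(O(19) + p(102)) = (-28205 - 43192)*(-32/9*19 + (-26 - 1*102)/(3*(9 + 102))) = -71397*(-608/9 + (⅓)*(-26 - 102)/111) = -71397*(-608/9 + (⅓)*(1/111)*(-128)) = -71397*(-608/9 - 128/333) = -71397*(-22624/333) = 179476192/37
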